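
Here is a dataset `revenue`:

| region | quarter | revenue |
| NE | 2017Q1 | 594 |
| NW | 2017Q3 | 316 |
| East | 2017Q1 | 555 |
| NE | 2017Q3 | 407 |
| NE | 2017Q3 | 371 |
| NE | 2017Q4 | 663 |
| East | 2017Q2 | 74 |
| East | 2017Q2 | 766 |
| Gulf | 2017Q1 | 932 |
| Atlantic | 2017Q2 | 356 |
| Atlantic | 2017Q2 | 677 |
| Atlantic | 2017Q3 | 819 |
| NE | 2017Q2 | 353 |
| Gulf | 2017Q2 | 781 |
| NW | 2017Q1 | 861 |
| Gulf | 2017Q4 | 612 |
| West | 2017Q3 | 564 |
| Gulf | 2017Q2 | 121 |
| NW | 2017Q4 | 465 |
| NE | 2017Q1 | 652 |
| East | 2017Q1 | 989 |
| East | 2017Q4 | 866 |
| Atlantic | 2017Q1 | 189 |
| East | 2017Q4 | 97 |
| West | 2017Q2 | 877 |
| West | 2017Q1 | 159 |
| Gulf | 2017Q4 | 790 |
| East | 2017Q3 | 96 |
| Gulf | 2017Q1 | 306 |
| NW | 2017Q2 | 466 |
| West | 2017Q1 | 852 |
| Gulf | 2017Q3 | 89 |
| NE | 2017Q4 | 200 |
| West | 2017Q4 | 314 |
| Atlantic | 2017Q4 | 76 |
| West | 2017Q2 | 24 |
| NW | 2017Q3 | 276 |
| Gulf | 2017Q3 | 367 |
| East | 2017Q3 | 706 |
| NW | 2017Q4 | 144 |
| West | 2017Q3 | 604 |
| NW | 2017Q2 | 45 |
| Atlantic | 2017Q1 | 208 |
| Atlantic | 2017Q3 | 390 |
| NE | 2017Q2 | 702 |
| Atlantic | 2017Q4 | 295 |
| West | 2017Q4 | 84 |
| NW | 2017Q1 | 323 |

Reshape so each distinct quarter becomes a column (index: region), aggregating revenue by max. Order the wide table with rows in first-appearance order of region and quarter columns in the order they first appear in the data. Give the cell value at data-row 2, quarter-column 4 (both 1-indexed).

With rows in first-appearance order of region, row 2 is region=NW. quarter columns in first-appearance order: 2017Q1, 2017Q3, 2017Q4, 2017Q2; column 4 is 2017Q2.
Long rows with region=NW, quarter=2017Q2: max(466, 45) = 466.

466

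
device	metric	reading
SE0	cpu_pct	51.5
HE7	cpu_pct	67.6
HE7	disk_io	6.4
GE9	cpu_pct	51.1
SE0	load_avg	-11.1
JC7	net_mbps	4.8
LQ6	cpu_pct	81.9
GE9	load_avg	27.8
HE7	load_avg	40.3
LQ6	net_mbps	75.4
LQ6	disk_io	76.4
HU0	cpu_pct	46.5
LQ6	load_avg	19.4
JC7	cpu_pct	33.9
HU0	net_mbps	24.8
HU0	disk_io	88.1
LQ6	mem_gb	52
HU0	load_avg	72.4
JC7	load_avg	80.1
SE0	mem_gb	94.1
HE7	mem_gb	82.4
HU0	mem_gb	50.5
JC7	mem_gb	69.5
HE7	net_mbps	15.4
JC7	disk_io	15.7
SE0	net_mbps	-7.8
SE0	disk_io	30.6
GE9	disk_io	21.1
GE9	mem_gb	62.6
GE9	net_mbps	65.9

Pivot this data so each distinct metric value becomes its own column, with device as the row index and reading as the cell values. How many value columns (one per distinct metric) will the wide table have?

5

5 distinct metric values: mem_gb, load_avg, net_mbps, cpu_pct, disk_io.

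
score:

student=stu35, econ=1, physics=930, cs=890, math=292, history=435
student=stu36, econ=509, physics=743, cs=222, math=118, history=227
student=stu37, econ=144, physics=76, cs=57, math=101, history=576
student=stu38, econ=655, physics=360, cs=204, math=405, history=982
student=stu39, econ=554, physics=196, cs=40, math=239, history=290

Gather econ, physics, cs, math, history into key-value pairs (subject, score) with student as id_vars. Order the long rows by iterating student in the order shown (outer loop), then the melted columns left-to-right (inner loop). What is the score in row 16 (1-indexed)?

655

25 rows total (5 × 5). Row 16: index ⌊(16-1)/5⌋ = 3 into student → stu38; (16-1) mod 5 = 0 into the melted columns → econ.
So row 16 is (stu38, econ, 655); score = 655.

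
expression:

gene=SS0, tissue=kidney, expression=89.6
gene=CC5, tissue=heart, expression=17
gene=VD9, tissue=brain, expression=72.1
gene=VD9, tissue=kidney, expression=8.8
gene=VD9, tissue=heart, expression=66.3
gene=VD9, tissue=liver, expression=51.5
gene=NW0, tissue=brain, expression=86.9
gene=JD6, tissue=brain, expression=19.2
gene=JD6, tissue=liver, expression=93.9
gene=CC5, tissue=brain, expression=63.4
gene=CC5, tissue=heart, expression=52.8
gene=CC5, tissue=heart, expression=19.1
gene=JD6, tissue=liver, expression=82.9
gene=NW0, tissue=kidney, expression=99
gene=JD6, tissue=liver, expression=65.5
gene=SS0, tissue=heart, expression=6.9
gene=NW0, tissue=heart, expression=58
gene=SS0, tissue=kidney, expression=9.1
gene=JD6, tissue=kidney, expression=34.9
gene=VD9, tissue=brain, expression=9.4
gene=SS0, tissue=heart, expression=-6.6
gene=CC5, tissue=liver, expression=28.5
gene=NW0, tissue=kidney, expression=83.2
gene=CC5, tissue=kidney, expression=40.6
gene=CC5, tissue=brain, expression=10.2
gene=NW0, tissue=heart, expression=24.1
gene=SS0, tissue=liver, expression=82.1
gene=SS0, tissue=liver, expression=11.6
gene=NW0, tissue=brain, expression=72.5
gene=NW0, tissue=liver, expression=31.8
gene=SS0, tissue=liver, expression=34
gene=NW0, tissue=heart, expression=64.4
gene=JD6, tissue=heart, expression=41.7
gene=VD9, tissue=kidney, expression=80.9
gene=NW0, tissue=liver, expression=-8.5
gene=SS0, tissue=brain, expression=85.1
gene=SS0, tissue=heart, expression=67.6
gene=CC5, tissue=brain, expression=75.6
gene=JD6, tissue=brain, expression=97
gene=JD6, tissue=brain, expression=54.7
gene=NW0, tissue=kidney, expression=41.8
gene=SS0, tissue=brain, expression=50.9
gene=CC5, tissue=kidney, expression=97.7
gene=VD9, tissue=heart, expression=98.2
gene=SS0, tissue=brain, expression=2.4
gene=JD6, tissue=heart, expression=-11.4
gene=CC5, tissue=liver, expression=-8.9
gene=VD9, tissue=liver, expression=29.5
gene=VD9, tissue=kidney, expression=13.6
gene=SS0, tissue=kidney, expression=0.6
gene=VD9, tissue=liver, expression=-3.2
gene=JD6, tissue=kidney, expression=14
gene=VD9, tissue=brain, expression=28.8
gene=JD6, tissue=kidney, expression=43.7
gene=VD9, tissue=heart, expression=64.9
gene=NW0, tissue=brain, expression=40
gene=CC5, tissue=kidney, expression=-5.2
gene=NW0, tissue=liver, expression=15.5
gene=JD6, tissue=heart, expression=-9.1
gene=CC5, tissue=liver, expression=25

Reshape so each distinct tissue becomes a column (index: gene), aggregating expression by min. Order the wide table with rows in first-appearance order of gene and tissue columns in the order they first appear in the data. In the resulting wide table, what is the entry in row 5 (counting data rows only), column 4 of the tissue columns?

With rows in first-appearance order of gene, row 5 is gene=JD6. tissue columns in first-appearance order: kidney, heart, brain, liver; column 4 is liver.
Long rows with gene=JD6, tissue=liver: min(93.9, 82.9, 65.5) = 65.5.

65.5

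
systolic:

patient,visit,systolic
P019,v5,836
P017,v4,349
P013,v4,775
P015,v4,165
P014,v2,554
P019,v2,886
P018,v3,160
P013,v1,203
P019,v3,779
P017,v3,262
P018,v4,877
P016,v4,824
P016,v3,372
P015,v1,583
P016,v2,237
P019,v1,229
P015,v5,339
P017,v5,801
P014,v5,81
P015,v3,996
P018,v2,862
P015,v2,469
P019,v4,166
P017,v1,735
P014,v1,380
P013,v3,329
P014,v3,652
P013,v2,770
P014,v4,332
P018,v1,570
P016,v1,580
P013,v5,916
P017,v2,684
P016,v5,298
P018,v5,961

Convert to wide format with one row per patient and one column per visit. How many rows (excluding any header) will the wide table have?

7 distinct patient values → 7 rows.

7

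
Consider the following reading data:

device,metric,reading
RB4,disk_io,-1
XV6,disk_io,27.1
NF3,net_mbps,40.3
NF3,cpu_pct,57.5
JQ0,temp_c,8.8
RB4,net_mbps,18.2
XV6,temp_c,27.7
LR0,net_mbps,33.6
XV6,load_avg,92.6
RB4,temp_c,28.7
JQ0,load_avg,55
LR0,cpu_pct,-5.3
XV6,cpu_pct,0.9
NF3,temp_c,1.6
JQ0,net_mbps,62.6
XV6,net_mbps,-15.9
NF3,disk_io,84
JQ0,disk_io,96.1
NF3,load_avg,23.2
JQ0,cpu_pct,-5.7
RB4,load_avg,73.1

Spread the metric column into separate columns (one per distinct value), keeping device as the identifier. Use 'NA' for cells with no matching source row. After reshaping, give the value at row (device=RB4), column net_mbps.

18.2

The long row with device=RB4, metric=net_mbps has reading=18.2.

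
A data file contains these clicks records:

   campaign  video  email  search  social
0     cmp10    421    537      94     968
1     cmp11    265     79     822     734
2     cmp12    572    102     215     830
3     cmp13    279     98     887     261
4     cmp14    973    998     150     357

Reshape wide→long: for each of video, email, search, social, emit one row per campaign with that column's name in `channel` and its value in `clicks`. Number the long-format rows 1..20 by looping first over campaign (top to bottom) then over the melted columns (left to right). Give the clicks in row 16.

20 rows total (5 × 4). Row 16: index ⌊(16-1)/4⌋ = 3 into campaign → cmp13; (16-1) mod 4 = 3 into the melted columns → social.
So row 16 is (cmp13, social, 261); clicks = 261.

261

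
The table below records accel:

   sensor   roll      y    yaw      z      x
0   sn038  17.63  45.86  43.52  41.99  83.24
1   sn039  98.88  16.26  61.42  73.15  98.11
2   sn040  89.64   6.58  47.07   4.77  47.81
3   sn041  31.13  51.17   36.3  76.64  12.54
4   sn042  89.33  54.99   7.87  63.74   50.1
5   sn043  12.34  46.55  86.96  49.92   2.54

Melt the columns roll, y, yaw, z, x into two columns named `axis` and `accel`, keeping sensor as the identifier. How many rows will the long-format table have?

6 sensor values × 5 melted columns = 30 rows.

30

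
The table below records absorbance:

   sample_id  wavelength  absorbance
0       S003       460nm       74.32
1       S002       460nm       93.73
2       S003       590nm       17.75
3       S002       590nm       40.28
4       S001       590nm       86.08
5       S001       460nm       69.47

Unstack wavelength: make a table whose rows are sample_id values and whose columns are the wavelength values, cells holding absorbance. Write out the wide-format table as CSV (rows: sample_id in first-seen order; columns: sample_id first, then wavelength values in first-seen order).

sample_id,460nm,590nm
S003,74.32,17.75
S002,93.73,40.28
S001,69.47,86.08

Columns: sample_id plus the 2 distinct wavelength values (460nm, 590nm).
For example, row S003 column 460nm takes absorbance=74.32 from the long row (S003, 460nm).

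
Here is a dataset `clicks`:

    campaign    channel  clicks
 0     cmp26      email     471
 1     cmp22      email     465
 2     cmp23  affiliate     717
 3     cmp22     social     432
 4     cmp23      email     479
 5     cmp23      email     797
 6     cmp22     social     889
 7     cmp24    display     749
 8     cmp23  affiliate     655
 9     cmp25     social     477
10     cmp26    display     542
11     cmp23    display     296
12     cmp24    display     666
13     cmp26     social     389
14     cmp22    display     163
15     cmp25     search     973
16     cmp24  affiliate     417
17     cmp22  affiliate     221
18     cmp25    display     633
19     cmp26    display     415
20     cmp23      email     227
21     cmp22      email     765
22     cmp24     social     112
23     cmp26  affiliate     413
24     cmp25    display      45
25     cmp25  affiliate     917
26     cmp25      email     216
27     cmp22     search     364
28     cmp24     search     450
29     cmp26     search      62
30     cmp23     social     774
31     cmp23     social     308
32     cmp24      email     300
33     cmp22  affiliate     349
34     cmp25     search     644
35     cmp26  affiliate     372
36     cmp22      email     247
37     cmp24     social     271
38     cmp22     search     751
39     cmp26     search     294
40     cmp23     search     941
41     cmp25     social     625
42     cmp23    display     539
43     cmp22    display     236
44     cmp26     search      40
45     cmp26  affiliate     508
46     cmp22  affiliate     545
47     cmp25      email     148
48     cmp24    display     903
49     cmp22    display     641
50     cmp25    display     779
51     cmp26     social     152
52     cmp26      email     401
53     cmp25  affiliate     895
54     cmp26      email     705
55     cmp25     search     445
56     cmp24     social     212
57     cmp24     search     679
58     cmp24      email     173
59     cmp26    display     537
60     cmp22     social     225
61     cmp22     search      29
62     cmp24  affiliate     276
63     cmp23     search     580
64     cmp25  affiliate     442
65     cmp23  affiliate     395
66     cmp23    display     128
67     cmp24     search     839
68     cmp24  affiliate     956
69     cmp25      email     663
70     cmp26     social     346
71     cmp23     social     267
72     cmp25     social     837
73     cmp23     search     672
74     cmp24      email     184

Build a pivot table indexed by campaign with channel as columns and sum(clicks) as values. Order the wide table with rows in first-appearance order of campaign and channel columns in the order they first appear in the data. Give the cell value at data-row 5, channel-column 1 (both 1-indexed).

1027

With rows in first-appearance order of campaign, row 5 is campaign=cmp25. channel columns in first-appearance order: email, affiliate, social, display, search; column 1 is email.
Long rows with campaign=cmp25, channel=email: 216 + 148 + 663 = 1027.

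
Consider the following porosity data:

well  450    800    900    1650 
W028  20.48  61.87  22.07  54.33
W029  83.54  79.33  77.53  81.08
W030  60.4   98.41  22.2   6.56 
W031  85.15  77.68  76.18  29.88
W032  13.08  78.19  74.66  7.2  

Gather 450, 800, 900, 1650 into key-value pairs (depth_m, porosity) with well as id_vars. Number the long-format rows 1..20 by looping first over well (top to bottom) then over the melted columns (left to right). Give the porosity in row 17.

13.08

20 rows total (5 × 4). Row 17: index ⌊(17-1)/4⌋ = 4 into well → W032; (17-1) mod 4 = 0 into the melted columns → 450.
So row 17 is (W032, 450, 13.08); porosity = 13.08.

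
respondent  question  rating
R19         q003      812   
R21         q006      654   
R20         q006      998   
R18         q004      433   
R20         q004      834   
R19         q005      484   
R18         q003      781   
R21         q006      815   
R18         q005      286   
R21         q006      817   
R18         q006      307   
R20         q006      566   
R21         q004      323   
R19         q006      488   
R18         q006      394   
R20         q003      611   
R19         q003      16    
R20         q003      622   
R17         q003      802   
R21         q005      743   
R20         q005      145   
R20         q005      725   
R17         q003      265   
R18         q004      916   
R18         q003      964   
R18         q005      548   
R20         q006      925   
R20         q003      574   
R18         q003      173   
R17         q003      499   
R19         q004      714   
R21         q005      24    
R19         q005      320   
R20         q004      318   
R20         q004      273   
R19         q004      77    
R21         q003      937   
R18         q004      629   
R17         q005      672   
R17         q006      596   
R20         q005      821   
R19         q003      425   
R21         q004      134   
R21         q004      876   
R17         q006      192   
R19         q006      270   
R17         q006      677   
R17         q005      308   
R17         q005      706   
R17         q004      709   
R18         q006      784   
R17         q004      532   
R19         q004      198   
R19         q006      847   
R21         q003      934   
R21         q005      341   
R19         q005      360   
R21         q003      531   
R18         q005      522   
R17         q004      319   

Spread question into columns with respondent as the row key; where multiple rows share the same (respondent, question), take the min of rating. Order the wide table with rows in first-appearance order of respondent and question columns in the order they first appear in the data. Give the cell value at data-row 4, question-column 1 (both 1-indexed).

173

With rows in first-appearance order of respondent, row 4 is respondent=R18. question columns in first-appearance order: q003, q006, q004, q005; column 1 is q003.
Long rows with respondent=R18, question=q003: min(781, 964, 173) = 173.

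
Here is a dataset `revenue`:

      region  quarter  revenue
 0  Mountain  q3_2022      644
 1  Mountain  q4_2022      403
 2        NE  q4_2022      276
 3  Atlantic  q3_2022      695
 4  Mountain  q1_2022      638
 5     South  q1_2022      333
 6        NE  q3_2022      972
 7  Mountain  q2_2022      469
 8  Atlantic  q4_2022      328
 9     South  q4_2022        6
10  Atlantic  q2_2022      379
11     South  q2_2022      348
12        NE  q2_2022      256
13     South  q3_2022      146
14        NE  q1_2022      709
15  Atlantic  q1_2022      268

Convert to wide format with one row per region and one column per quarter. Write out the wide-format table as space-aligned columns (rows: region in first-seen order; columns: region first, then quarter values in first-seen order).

Columns: region plus the 4 distinct quarter values (q3_2022, q4_2022, q1_2022, q2_2022).
For example, row Mountain column q3_2022 takes revenue=644 from the long row (Mountain, q3_2022).

region    q3_2022  q4_2022  q1_2022  q2_2022
Mountain  644      403      638      469    
NE        972      276      709      256    
Atlantic  695      328      268      379    
South     146      6        333      348    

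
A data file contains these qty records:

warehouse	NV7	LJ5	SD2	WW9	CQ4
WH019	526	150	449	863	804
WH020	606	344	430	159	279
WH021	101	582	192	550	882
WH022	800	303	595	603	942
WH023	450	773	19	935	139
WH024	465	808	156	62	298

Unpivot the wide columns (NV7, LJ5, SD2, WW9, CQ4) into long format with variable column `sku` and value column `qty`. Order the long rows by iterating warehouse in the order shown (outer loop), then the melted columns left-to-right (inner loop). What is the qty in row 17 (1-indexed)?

30 rows total (6 × 5). Row 17: index ⌊(17-1)/5⌋ = 3 into warehouse → WH022; (17-1) mod 5 = 1 into the melted columns → LJ5.
So row 17 is (WH022, LJ5, 303); qty = 303.

303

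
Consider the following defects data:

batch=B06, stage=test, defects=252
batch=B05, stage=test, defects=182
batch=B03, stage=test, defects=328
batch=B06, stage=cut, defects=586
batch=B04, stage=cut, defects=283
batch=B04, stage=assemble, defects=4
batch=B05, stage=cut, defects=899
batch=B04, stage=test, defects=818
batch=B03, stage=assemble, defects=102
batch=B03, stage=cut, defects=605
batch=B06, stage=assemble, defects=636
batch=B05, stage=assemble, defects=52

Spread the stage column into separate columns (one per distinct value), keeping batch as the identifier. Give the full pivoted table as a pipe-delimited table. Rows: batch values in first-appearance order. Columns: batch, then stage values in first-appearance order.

Columns: batch plus the 3 distinct stage values (test, cut, assemble).
For example, row B06 column test takes defects=252 from the long row (B06, test).

| batch | test | cut | assemble |
| B06 | 252 | 586 | 636 |
| B05 | 182 | 899 | 52 |
| B03 | 328 | 605 | 102 |
| B04 | 818 | 283 | 4 |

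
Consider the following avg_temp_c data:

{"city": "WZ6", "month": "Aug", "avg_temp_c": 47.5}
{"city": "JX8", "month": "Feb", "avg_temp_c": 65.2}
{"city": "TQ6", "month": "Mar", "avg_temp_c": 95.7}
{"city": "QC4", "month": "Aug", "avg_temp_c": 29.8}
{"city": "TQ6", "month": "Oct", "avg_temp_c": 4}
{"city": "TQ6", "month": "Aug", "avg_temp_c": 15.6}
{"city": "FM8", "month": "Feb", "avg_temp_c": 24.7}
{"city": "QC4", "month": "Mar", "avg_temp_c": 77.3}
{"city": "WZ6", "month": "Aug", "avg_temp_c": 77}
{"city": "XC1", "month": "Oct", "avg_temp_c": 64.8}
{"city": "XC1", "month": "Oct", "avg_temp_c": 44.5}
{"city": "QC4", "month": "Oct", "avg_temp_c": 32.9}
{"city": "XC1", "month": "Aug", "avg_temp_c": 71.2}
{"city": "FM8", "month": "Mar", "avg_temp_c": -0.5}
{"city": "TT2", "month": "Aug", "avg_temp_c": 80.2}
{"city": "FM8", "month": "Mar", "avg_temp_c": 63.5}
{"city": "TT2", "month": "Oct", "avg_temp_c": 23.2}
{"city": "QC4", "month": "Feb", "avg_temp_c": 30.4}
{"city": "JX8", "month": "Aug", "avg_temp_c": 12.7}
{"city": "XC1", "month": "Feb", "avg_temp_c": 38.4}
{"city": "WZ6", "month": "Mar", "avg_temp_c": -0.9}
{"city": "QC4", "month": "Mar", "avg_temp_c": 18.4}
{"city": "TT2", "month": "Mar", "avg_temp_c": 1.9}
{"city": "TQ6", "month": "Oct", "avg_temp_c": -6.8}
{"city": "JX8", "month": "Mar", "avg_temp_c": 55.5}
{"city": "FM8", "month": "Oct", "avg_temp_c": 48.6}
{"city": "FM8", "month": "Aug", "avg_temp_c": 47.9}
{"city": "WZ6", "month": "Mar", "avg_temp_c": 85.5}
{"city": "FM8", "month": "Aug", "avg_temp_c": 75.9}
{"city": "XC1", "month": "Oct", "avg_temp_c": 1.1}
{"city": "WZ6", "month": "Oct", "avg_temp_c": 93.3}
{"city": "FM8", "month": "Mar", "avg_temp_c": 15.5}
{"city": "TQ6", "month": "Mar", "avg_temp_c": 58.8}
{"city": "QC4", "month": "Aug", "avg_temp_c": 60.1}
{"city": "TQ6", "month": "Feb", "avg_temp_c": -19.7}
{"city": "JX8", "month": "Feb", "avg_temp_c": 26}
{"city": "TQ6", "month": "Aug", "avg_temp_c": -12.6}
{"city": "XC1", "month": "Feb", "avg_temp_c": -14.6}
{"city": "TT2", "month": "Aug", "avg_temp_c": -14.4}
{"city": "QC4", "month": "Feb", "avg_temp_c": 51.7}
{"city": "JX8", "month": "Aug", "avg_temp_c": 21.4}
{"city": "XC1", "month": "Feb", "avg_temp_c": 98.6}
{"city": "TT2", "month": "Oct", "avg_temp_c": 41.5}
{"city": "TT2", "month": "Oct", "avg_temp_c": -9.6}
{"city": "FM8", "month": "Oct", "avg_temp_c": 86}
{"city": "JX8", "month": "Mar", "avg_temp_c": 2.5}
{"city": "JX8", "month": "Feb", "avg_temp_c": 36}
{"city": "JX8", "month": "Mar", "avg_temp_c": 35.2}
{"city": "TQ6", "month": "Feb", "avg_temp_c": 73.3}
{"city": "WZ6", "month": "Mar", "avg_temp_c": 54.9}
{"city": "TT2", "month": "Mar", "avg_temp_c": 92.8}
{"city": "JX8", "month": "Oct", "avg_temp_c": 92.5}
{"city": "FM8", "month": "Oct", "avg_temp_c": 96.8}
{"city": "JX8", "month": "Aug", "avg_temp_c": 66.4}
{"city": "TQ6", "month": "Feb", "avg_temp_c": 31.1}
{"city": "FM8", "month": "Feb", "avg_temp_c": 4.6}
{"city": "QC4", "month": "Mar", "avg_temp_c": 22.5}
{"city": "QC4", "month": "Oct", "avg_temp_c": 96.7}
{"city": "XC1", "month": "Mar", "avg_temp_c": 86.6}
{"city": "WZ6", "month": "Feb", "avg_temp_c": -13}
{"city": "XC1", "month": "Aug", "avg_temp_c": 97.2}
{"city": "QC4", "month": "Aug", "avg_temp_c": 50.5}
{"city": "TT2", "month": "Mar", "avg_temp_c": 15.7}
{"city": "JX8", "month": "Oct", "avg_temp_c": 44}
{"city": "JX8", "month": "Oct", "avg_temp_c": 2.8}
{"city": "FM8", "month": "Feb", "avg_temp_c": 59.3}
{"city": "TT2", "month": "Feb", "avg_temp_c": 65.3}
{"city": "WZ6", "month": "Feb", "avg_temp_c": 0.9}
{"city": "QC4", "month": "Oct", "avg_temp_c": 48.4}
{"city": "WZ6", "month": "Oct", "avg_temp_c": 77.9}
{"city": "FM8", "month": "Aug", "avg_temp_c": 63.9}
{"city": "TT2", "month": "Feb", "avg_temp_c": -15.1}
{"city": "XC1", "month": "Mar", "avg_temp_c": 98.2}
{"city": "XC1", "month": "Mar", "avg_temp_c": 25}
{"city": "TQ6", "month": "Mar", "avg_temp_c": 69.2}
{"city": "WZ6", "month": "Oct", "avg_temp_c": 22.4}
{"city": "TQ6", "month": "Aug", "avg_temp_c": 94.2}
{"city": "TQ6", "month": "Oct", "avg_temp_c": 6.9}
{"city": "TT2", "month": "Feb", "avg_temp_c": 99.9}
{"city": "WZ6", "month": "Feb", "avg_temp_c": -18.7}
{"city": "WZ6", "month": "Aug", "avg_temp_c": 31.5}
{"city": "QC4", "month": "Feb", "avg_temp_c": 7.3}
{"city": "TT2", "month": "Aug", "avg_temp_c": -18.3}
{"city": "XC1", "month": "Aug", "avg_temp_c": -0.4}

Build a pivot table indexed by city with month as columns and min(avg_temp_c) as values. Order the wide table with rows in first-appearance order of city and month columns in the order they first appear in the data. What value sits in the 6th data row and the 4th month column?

With rows in first-appearance order of city, row 6 is city=XC1. month columns in first-appearance order: Aug, Feb, Mar, Oct; column 4 is Oct.
Long rows with city=XC1, month=Oct: min(64.8, 44.5, 1.1) = 1.1.

1.1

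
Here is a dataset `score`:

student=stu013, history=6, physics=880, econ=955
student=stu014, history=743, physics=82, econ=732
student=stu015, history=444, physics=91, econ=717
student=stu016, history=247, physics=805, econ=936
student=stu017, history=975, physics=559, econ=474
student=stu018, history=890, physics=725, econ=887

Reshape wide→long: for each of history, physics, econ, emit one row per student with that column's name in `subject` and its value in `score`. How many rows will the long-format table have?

6 student values × 3 melted columns = 18 rows.

18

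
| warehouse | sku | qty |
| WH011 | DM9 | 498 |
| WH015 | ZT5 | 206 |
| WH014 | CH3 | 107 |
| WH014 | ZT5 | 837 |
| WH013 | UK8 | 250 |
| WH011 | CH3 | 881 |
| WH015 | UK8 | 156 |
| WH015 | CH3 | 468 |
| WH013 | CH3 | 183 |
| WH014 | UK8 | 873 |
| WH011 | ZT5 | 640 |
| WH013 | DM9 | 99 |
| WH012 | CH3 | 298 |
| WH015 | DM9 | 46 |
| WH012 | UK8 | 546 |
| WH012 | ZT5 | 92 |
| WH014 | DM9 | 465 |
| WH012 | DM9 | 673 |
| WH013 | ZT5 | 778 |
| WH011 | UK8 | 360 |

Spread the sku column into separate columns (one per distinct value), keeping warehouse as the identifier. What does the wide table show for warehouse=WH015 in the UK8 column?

Wide layout: rows indexed by warehouse, columns are the 4 distinct sku values (DM9, ZT5, CH3, UK8).
Cell (warehouse=WH015, sku=UK8) draws from the long row where warehouse=WH015 and sku=UK8, which has qty=156.

156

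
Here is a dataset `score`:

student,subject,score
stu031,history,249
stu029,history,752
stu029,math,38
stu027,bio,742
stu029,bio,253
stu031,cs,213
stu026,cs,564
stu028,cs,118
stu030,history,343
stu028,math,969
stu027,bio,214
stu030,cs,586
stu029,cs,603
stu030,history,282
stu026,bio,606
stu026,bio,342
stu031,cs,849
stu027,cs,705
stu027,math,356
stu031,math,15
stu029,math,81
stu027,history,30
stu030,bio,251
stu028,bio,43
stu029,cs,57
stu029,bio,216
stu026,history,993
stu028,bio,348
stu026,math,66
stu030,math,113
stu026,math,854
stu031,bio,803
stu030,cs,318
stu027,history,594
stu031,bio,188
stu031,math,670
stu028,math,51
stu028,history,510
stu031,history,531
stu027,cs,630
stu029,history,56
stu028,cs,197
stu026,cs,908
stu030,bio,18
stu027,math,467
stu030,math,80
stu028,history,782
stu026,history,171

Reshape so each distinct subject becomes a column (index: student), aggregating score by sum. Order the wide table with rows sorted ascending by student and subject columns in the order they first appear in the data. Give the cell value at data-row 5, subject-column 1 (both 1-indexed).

625

With rows sorted ascending by student, row 5 is student=stu030. subject columns in first-appearance order: history, math, bio, cs; column 1 is history.
Long rows with student=stu030, subject=history: 343 + 282 = 625.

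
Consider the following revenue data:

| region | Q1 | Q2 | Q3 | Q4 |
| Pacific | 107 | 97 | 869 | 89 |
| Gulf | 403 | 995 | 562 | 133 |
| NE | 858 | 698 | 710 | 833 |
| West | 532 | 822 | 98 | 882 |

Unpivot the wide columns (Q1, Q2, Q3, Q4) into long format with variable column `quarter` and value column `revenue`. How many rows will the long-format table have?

4 region values × 4 melted columns = 16 rows.

16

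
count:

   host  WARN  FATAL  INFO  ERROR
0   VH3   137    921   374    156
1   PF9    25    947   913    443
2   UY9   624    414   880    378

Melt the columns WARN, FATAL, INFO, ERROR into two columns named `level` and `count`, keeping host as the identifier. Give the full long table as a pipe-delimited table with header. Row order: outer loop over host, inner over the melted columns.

| host | level | count |
| VH3 | WARN | 137 |
| VH3 | FATAL | 921 |
| VH3 | INFO | 374 |
| VH3 | ERROR | 156 |
| PF9 | WARN | 25 |
| PF9 | FATAL | 947 |
| PF9 | INFO | 913 |
| PF9 | ERROR | 443 |
| UY9 | WARN | 624 |
| UY9 | FATAL | 414 |
| UY9 | INFO | 880 |
| UY9 | ERROR | 378 |

Each (host, column) pair becomes one row: 3 × 4 = 12 rows.
For example, (VH3, WARN) → count=137.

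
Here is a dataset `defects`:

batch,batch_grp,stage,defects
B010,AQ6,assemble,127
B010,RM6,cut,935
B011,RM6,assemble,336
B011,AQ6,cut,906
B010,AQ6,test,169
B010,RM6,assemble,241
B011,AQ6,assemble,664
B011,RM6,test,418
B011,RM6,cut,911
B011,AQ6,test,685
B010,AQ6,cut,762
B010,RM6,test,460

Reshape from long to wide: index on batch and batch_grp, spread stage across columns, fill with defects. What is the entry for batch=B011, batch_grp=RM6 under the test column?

418

Wide layout: rows indexed by batch and batch_grp, columns are the 3 distinct stage values (assemble, cut, test).
Cell (batch=B011, batch_grp=RM6, stage=test) draws from the long row where batch=B011, batch_grp=RM6 and stage=test, which has defects=418.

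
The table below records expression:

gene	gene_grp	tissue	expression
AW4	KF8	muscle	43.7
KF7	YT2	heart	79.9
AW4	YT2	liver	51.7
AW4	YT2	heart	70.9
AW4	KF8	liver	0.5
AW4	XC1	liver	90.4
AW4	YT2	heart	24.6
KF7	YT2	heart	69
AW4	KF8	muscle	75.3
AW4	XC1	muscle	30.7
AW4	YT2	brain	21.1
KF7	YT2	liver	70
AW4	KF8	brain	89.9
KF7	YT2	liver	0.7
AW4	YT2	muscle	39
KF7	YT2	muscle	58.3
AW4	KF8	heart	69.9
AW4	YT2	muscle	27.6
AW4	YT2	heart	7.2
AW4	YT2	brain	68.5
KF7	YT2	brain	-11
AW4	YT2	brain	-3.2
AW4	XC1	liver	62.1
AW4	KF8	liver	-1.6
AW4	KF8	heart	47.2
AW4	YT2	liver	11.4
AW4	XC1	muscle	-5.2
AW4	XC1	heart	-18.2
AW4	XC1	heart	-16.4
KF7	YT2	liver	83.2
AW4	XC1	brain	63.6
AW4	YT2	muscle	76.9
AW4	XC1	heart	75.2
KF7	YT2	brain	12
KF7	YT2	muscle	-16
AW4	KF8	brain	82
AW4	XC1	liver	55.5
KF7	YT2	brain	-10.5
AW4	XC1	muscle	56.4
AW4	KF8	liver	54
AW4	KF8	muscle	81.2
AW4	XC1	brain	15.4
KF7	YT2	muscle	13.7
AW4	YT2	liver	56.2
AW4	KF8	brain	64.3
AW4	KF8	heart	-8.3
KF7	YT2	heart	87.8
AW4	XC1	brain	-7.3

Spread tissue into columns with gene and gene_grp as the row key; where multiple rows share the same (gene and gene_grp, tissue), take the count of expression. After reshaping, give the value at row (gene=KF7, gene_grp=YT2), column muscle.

3

Rows with gene=KF7, gene_grp=YT2 and tissue=muscle: expression values are 58.3, -16, 13.7.
3 rows match — count = 3.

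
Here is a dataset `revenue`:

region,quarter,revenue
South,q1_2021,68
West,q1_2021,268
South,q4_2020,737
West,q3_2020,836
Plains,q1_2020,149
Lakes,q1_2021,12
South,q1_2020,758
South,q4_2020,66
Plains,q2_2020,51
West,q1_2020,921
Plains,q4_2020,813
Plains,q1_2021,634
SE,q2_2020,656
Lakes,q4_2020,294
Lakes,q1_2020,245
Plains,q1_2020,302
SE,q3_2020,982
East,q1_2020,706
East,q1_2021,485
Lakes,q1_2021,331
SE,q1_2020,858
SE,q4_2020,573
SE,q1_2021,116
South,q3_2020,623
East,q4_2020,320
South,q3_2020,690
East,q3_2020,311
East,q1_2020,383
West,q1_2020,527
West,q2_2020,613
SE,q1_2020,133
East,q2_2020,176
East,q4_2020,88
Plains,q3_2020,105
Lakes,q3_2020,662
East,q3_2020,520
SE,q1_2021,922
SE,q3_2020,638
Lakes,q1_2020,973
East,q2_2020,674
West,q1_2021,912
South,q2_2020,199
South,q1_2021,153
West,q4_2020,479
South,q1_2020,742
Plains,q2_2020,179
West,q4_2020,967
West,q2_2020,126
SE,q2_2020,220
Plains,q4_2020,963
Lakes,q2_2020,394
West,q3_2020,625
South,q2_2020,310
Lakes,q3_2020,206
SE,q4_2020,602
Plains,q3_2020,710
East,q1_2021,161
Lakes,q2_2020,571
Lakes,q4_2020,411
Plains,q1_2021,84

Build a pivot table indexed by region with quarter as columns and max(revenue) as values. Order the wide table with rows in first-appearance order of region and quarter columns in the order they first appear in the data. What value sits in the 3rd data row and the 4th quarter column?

302

With rows in first-appearance order of region, row 3 is region=Plains. quarter columns in first-appearance order: q1_2021, q4_2020, q3_2020, q1_2020, q2_2020; column 4 is q1_2020.
Long rows with region=Plains, quarter=q1_2020: max(149, 302) = 302.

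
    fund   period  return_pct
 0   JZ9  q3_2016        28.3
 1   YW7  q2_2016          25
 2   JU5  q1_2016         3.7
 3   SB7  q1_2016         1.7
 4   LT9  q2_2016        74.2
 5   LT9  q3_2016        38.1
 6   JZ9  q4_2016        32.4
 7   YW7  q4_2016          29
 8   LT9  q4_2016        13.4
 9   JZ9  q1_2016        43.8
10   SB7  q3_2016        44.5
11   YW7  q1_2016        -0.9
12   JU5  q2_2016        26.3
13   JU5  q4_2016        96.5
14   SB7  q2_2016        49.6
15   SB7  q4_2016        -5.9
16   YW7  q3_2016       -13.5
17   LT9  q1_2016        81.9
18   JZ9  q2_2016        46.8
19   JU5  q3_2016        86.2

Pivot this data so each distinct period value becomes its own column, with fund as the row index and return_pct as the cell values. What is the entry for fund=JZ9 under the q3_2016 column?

28.3

Wide layout: rows indexed by fund, columns are the 4 distinct period values (q3_2016, q2_2016, q1_2016, q4_2016).
Cell (fund=JZ9, period=q3_2016) draws from the long row where fund=JZ9 and period=q3_2016, which has return_pct=28.3.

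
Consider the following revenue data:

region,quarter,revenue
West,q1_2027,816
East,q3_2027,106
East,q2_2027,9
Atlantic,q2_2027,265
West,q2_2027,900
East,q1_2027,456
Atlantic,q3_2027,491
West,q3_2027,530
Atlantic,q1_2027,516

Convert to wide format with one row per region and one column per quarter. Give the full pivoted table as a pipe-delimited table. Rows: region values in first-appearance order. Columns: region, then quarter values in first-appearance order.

Columns: region plus the 3 distinct quarter values (q1_2027, q3_2027, q2_2027).
For example, row West column q1_2027 takes revenue=816 from the long row (West, q1_2027).

| region | q1_2027 | q3_2027 | q2_2027 |
| West | 816 | 530 | 900 |
| East | 456 | 106 | 9 |
| Atlantic | 516 | 491 | 265 |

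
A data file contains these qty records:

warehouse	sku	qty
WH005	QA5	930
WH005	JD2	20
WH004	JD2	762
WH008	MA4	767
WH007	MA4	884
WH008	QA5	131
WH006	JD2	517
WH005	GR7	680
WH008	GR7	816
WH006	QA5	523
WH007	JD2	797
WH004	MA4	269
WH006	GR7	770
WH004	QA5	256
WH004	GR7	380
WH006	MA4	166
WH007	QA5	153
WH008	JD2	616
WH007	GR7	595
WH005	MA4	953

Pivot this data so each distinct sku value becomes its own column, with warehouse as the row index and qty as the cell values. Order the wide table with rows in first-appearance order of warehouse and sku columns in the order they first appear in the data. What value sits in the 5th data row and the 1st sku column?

523

With rows in first-appearance order of warehouse, row 5 is warehouse=WH006. sku columns in first-appearance order: QA5, JD2, MA4, GR7; column 1 is QA5.
Long rows with warehouse=WH006, sku=QA5: qty = 523.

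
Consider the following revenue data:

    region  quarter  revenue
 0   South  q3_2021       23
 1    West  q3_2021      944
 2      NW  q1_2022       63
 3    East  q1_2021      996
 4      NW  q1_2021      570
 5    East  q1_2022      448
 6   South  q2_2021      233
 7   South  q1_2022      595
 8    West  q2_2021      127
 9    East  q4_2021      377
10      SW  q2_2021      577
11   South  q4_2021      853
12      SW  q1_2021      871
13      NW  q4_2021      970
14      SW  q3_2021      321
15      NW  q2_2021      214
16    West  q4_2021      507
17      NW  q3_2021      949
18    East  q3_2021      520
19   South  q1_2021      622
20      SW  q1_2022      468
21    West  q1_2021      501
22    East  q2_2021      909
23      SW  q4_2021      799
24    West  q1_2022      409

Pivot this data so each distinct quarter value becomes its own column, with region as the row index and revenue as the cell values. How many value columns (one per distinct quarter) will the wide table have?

5

5 distinct quarter values: q1_2021, q2_2021, q3_2021, q4_2021, q1_2022.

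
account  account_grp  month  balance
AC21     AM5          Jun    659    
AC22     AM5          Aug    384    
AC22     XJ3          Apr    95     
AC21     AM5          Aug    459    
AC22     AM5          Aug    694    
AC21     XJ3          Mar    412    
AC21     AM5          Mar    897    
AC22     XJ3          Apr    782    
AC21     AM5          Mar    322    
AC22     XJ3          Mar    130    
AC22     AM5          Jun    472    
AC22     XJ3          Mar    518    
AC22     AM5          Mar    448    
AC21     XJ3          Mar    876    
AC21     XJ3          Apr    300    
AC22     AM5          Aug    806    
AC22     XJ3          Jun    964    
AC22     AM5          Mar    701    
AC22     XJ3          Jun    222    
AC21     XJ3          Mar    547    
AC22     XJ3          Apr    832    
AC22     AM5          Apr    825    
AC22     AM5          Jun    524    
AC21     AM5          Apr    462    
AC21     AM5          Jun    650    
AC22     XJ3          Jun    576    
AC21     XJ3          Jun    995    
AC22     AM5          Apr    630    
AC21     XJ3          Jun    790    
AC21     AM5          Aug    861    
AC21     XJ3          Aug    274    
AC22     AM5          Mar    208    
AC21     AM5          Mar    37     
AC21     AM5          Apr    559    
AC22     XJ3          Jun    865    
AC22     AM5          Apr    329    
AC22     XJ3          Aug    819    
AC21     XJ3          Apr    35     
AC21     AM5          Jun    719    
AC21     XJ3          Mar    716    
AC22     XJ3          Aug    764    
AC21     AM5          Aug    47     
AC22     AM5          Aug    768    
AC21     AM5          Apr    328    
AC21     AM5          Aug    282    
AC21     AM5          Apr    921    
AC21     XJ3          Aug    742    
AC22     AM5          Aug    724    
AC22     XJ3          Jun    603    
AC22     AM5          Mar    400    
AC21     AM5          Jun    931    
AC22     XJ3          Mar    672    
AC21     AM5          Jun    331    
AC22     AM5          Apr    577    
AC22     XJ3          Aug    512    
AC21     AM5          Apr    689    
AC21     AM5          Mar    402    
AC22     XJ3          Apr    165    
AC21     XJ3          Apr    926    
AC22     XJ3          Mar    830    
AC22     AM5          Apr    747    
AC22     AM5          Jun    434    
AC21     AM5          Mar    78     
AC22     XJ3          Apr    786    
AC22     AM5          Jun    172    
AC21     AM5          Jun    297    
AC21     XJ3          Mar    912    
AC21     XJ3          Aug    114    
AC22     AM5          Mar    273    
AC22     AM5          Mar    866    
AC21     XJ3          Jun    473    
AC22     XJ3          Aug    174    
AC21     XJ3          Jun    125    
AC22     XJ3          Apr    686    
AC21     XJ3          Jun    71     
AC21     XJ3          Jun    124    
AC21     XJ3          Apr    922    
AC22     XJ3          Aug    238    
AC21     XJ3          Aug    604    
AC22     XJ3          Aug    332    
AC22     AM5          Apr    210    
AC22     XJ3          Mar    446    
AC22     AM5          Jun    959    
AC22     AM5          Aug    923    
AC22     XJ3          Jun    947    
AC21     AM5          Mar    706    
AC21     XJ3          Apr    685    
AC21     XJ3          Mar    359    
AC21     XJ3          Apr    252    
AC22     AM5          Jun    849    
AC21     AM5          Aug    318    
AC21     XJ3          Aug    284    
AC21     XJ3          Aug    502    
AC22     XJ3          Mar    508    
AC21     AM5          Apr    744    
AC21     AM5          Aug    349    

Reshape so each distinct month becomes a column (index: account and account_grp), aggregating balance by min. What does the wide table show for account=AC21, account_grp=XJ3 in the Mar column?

359

Rows with account=AC21, account_grp=XJ3 and month=Mar: balance values are 412, 876, 547, 716, 912, 359.
min(412, 876, 547, 716, 912, 359) = 359.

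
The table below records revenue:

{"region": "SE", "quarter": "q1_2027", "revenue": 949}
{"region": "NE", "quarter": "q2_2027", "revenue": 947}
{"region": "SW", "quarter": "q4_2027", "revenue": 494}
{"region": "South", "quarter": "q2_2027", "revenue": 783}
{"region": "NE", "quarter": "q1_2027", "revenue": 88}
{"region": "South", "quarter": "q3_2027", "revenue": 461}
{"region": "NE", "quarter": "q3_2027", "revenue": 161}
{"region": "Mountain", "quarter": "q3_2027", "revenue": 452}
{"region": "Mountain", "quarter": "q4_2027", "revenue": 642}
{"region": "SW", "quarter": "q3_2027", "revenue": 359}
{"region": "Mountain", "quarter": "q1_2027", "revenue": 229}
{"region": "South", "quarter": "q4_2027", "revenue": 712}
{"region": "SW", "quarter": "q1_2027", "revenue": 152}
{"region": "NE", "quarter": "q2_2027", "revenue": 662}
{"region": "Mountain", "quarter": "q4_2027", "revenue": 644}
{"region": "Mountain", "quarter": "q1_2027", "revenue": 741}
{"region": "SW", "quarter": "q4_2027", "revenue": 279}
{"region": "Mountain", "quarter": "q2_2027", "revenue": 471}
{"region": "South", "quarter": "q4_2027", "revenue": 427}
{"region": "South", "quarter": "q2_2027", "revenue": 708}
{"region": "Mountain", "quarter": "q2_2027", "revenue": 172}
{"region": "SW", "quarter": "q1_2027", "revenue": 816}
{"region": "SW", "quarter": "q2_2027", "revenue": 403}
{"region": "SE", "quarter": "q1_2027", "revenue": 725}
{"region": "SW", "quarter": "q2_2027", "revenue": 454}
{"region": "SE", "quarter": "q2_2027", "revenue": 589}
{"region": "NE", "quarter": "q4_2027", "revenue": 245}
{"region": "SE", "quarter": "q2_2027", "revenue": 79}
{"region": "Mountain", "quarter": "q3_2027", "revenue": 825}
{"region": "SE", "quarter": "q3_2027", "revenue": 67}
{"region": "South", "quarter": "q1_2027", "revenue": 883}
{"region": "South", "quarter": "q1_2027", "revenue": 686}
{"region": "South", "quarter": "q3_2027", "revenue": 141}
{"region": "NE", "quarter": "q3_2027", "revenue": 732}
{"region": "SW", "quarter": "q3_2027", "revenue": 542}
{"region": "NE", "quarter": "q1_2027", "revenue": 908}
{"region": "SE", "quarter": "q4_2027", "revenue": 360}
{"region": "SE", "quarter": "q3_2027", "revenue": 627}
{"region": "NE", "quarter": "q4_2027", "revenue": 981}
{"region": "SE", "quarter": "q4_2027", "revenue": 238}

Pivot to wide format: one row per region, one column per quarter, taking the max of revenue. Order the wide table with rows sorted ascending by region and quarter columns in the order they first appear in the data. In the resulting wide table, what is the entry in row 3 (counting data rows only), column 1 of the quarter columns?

With rows sorted ascending by region, row 3 is region=SE. quarter columns in first-appearance order: q1_2027, q2_2027, q4_2027, q3_2027; column 1 is q1_2027.
Long rows with region=SE, quarter=q1_2027: max(949, 725) = 949.

949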